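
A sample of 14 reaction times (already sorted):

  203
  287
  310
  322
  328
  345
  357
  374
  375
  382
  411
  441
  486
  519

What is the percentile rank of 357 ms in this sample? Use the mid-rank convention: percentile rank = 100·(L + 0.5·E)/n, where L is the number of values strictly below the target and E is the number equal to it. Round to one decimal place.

Count below 357: L = 6; count equal: E = 1; n = 14.
Percentile rank = 100·(6 + 0.5·1)/14 = 100·6.5/14 = 46.43.

46.4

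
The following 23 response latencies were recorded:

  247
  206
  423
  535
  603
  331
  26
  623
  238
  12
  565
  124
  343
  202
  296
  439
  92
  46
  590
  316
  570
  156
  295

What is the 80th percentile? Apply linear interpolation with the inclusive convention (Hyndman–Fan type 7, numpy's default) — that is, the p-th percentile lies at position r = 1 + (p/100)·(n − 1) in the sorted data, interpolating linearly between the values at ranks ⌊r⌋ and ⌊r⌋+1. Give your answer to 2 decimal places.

Sorted: 12, 26, 46, 92, 124, 156, 202, 206, 238, 247, 295, 296, 316, 331, 343, 423, 439, 535, 565, 570, 590, 603, 623.
n = 23.
r = 1 + (80/100)·(23 − 1) = 1 + 17.6 = 18.6.
Rank 18 is 535 and rank 19 is 565.
Interpolate: 535 + 0.6·(565 − 535) = 535 + 0.6·30 = 553.

553.00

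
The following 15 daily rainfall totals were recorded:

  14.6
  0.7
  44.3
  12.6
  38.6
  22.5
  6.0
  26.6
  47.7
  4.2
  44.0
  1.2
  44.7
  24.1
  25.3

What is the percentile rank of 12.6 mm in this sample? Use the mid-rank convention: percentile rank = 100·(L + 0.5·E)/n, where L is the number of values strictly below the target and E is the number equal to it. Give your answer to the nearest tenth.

30.0

Sorted: 0.7, 1.2, 4.2, 6.0, 12.6, 14.6, 22.5, 24.1, 25.3, 26.6, 38.6, 44.0, 44.3, 44.7, 47.7.
Count below 12.6: L = 4; count equal: E = 1; n = 15.
Percentile rank = 100·(4 + 0.5·1)/15 = 100·4.5/15 = 30.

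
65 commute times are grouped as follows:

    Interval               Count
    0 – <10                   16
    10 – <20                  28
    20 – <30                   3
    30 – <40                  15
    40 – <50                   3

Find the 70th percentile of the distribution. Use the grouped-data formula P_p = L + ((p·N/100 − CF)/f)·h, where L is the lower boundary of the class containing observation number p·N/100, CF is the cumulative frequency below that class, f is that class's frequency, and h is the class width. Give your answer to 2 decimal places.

25.00

N = 65; target position k = 70/100 · 65 = 45.5.
Cumulative frequencies: 16, 44, 47, 62, 65.
Observation 45.5 falls in the class 20 – <30.
L = 20, CF = 44, f = 3, h = 10.
P70 = 20 + ((45.5 − 44)/3)·10 = 20 + 5 = 25.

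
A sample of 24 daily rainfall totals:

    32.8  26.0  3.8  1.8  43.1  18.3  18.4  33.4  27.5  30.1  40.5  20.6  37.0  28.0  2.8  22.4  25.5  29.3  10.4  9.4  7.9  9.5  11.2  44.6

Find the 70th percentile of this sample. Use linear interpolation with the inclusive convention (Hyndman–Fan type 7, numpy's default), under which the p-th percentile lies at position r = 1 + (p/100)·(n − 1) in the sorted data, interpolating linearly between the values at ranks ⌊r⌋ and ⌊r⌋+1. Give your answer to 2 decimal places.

Sorted: 1.8, 2.8, 3.8, 7.9, 9.4, 9.5, 10.4, 11.2, 18.3, 18.4, 20.6, 22.4, 25.5, 26.0, 27.5, 28.0, 29.3, 30.1, 32.8, 33.4, 37.0, 40.5, 43.1, 44.6.
n = 24.
r = 1 + (70/100)·(24 − 1) = 1 + 16.1 = 17.1.
Rank 17 is 29.3 and rank 18 is 30.1.
Interpolate: 29.3 + 0.1·(30.1 − 29.3) = 29.3 + 0.1·0.8 = 29.38.

29.38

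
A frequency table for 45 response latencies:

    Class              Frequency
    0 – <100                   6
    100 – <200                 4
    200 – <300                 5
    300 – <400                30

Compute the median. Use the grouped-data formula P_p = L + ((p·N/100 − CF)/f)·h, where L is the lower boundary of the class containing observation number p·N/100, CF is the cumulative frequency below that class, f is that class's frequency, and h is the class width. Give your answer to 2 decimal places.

325.00

N = 45; target position k = 50/100 · 45 = 22.5.
Cumulative frequencies: 6, 10, 15, 45.
Observation 22.5 falls in the class 300 – <400.
L = 300, CF = 15, f = 30, h = 100.
P50 = 300 + ((22.5 − 15)/30)·100 = 300 + 25 = 325.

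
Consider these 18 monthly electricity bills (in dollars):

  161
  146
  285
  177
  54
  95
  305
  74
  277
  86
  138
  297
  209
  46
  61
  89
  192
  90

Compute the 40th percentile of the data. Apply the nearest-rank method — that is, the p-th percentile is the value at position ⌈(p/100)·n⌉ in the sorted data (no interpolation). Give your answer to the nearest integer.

95

Sorted: 46, 54, 61, 74, 86, 89, 90, 95, 138, 146, 161, 177, 192, 209, 277, 285, 297, 305.
n = 18.
Position = ⌈40/100 · 18⌉ = ⌈7.2⌉ = 8.
The value at rank 8 is 95.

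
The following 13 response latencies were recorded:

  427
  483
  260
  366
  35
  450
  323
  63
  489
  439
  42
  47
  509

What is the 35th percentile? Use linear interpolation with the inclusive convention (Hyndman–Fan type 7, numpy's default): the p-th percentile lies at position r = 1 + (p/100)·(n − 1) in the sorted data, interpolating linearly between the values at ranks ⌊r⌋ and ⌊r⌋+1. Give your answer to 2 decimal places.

Sorted: 35, 42, 47, 63, 260, 323, 366, 427, 439, 450, 483, 489, 509.
n = 13.
r = 1 + (35/100)·(13 − 1) = 1 + 4.2 = 5.2.
Rank 5 is 260 and rank 6 is 323.
Interpolate: 260 + 0.2·(323 − 260) = 260 + 0.2·63 = 272.6.

272.60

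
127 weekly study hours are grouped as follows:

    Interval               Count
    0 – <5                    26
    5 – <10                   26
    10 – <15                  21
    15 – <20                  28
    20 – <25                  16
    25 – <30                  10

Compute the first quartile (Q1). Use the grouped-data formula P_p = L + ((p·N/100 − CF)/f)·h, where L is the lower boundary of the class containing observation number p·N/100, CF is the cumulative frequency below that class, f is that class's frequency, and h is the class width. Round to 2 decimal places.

N = 127; target position k = 25/100 · 127 = 31.75.
Cumulative frequencies: 26, 52, 73, 101, 117, 127.
Observation 31.75 falls in the class 5 – <10.
L = 5, CF = 26, f = 26, h = 5.
P25 = 5 + ((31.75 − 26)/26)·5 = 5 + 1.10577 = 6.10577.

6.11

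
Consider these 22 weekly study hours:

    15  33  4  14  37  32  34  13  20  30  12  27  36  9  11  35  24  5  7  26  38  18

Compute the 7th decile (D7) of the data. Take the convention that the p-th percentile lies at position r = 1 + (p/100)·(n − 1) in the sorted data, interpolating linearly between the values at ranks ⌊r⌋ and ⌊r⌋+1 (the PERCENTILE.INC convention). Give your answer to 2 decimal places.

31.40

Sorted: 4, 5, 7, 9, 11, 12, 13, 14, 15, 18, 20, 24, 26, 27, 30, 32, 33, 34, 35, 36, 37, 38.
n = 22.
r = 1 + (70/100)·(22 − 1) = 1 + 14.7 = 15.7.
Rank 15 is 30 and rank 16 is 32.
Interpolate: 30 + 0.7·(32 − 30) = 30 + 0.7·2 = 31.4.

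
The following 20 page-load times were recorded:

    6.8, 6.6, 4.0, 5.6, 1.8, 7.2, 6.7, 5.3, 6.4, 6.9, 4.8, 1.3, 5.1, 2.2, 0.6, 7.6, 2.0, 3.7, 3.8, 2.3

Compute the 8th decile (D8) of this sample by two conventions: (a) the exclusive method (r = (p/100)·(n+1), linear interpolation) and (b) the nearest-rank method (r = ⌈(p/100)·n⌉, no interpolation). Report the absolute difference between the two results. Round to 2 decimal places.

Sorted: 0.6, 1.3, 1.8, 2.0, 2.2, 2.3, 3.7, 3.8, 4.0, 4.8, 5.1, 5.3, 5.6, 6.4, 6.6, 6.7, 6.8, 6.9, 7.2, 7.6.
n = 20.
(a) r = 16.8; between ranks 16 (6.7) and 17 (6.8): 6.78.
(b) the nearest-rank method: rank 16 → 6.7.
|6.78 − 6.7| = 0.08.

0.08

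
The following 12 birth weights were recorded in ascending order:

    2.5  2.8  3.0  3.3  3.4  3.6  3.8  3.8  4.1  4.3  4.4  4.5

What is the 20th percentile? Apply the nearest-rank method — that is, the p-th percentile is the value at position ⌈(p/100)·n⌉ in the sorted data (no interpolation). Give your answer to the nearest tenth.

3.0

n = 12.
Position = ⌈20/100 · 12⌉ = ⌈2.4⌉ = 3.
The value at rank 3 is 3.0.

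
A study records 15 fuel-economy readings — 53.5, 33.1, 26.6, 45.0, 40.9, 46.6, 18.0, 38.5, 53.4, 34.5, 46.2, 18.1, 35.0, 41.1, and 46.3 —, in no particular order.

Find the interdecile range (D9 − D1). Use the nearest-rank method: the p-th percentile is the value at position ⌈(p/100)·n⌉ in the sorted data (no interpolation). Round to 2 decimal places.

Sorted: 18.0, 18.1, 26.6, 33.1, 34.5, 35.0, 38.5, 40.9, 41.1, 45.0, 46.2, 46.3, 46.6, 53.4, 53.5.
n = 15.
P10: rank ⌈10/100·15⌉ = 2 → 18.1.
P90: rank ⌈90/100·15⌉ = 14 → 53.4.
Difference: 53.4 − 18.1 = 35.3.

35.30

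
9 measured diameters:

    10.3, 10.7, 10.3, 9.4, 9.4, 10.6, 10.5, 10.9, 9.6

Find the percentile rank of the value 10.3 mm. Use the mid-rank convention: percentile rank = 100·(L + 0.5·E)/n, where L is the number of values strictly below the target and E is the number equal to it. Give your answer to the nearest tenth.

Sorted: 9.4, 9.4, 9.6, 10.3, 10.3, 10.5, 10.6, 10.7, 10.9.
Count below 10.3: L = 3; count equal: E = 2; n = 9.
Percentile rank = 100·(3 + 0.5·2)/9 = 100·4/9 = 44.44.

44.4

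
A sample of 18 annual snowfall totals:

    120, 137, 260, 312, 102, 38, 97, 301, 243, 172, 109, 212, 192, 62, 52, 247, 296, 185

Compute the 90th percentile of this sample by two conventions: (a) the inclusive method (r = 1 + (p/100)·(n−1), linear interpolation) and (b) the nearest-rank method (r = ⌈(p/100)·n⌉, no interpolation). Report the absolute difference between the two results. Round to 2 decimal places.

Sorted: 38, 52, 62, 97, 102, 109, 120, 137, 172, 185, 192, 212, 243, 247, 260, 296, 301, 312.
n = 18.
(a) r = 16.3; between ranks 16 (296) and 17 (301): 297.5.
(b) the nearest-rank method: rank 17 → 301.
|297.5 − 301| = 3.5.

3.50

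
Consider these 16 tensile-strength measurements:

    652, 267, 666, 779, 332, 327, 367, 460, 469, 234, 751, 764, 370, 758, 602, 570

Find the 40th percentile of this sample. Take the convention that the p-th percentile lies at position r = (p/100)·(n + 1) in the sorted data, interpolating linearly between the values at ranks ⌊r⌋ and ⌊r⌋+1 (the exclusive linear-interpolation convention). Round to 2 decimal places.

Sorted: 234, 267, 327, 332, 367, 370, 460, 469, 570, 602, 652, 666, 751, 758, 764, 779.
n = 16.
r = (40/100)·(16 + 1) = 6.8.
Rank 6 is 370 and rank 7 is 460.
Interpolate: 370 + 0.8·(460 − 370) = 370 + 0.8·90 = 442.

442.00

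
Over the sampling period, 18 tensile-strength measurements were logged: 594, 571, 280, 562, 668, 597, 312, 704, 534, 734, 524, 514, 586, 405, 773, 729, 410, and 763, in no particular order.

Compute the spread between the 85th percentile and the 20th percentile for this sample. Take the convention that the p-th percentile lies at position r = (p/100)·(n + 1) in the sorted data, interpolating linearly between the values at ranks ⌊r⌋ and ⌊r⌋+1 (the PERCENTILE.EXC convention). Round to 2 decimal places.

329.35

Sorted: 280, 312, 405, 410, 514, 524, 534, 562, 571, 586, 594, 597, 668, 704, 729, 734, 763, 773.
n = 18.
P20: r = 3.8; ranks 3–4 are 405, 410; interpolating gives 409.
P85: r = 16.15; ranks 16–17 are 734, 763; interpolating gives 738.35.
Difference: 738.35 − 409 = 329.35.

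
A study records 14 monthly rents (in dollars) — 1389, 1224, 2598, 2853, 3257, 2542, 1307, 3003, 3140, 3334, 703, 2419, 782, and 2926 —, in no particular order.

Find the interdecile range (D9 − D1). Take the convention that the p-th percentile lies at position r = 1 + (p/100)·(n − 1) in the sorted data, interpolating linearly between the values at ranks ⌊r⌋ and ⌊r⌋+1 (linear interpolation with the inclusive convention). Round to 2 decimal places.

Sorted: 703, 782, 1224, 1307, 1389, 2419, 2542, 2598, 2853, 2926, 3003, 3140, 3257, 3334.
n = 14.
P10: r = 2.3; ranks 2–3 are 782, 1224; interpolating gives 914.6.
P90: r = 12.7; ranks 12–13 are 3140, 3257; interpolating gives 3221.9.
Difference: 3221.9 − 914.6 = 2307.3.

2307.30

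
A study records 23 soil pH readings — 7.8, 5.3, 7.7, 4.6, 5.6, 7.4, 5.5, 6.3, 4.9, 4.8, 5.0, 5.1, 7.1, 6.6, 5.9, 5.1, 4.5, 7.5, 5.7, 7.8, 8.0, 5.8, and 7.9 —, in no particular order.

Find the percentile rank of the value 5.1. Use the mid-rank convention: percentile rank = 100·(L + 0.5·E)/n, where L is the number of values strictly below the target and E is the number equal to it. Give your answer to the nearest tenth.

Sorted: 4.5, 4.6, 4.8, 4.9, 5.0, 5.1, 5.1, 5.3, 5.5, 5.6, 5.7, 5.8, 5.9, 6.3, 6.6, 7.1, 7.4, 7.5, 7.7, 7.8, 7.8, 7.9, 8.0.
Count below 5.1: L = 5; count equal: E = 2; n = 23.
Percentile rank = 100·(5 + 0.5·2)/23 = 100·6/23 = 26.09.

26.1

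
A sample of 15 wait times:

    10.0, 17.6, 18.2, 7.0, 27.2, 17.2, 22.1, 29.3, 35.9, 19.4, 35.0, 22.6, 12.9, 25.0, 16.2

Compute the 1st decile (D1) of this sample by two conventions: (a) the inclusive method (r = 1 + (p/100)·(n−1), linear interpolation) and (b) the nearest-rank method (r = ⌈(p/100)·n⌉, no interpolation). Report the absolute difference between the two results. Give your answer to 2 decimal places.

Sorted: 7.0, 10.0, 12.9, 16.2, 17.2, 17.6, 18.2, 19.4, 22.1, 22.6, 25.0, 27.2, 29.3, 35.0, 35.9.
n = 15.
(a) r = 2.4; between ranks 2 (10.0) and 3 (12.9): 11.16.
(b) the nearest-rank method: rank 2 → 10.
|11.16 − 10| = 1.16.

1.16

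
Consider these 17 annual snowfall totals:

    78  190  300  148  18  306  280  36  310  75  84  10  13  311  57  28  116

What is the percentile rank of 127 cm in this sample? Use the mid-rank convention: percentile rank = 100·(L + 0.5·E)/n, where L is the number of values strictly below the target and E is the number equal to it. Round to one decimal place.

Sorted: 10, 13, 18, 28, 36, 57, 75, 78, 84, 116, 148, 190, 280, 300, 306, 310, 311.
Count below 127: L = 10; count equal: E = 0; n = 17.
Percentile rank = 100·(10 + 0.5·0)/17 = 100·10/17 = 58.82.

58.8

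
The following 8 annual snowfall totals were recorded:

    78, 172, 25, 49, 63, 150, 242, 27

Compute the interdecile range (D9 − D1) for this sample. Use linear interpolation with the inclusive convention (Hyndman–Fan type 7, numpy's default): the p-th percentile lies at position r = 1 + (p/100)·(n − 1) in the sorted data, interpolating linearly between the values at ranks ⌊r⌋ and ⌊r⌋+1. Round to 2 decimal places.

Sorted: 25, 27, 49, 63, 78, 150, 172, 242.
n = 8.
P10: r = 1.7; ranks 1–2 are 25, 27; interpolating gives 26.4.
P90: r = 7.3; ranks 7–8 are 172, 242; interpolating gives 193.
Difference: 193 − 26.4 = 166.6.

166.60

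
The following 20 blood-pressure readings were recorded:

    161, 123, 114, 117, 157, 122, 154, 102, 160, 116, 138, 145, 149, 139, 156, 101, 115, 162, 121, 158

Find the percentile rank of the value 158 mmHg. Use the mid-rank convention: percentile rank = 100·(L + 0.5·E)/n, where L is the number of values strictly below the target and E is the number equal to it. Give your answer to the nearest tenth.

Sorted: 101, 102, 114, 115, 116, 117, 121, 122, 123, 138, 139, 145, 149, 154, 156, 157, 158, 160, 161, 162.
Count below 158: L = 16; count equal: E = 1; n = 20.
Percentile rank = 100·(16 + 0.5·1)/20 = 100·16.5/20 = 82.5.

82.5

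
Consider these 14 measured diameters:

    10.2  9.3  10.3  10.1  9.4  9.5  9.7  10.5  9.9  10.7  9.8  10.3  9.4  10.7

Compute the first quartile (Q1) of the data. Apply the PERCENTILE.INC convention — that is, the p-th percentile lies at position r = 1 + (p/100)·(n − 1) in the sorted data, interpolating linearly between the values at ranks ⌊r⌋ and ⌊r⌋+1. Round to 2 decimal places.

Sorted: 9.3, 9.4, 9.4, 9.5, 9.7, 9.8, 9.9, 10.1, 10.2, 10.3, 10.3, 10.5, 10.7, 10.7.
n = 14.
r = 1 + (25/100)·(14 − 1) = 1 + 3.25 = 4.25.
Rank 4 is 9.5 and rank 5 is 9.7.
Interpolate: 9.5 + 0.25·(9.7 − 9.5) = 9.5 + 0.25·0.2 = 9.55.

9.55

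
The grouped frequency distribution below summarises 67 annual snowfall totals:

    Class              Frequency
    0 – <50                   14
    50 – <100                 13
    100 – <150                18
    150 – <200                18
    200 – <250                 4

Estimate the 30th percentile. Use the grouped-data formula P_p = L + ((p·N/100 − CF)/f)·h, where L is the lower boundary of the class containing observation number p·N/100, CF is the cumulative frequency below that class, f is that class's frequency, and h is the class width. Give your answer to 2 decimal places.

73.46

N = 67; target position k = 30/100 · 67 = 20.1.
Cumulative frequencies: 14, 27, 45, 63, 67.
Observation 20.1 falls in the class 50 – <100.
L = 50, CF = 14, f = 13, h = 50.
P30 = 50 + ((20.1 − 14)/13)·50 = 50 + 23.4615 = 73.4615.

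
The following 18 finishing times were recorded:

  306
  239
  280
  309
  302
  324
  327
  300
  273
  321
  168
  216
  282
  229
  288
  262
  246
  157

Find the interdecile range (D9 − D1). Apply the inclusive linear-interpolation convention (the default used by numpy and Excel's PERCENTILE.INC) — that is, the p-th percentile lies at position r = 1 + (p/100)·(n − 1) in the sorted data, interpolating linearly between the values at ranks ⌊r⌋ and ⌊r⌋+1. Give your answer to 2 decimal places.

Sorted: 157, 168, 216, 229, 239, 246, 262, 273, 280, 282, 288, 300, 302, 306, 309, 321, 324, 327.
n = 18.
P10: r = 2.7; ranks 2–3 are 168, 216; interpolating gives 201.6.
P90: r = 16.3; ranks 16–17 are 321, 324; interpolating gives 321.9.
Difference: 321.9 − 201.6 = 120.3.

120.30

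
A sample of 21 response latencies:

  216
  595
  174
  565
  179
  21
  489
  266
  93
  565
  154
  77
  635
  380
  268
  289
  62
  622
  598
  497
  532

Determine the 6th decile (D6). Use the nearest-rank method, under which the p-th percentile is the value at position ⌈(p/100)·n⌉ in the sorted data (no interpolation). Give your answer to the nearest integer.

Sorted: 21, 62, 77, 93, 154, 174, 179, 216, 266, 268, 289, 380, 489, 497, 532, 565, 565, 595, 598, 622, 635.
n = 21.
Position = ⌈60/100 · 21⌉ = ⌈12.6⌉ = 13.
The value at rank 13 is 489.

489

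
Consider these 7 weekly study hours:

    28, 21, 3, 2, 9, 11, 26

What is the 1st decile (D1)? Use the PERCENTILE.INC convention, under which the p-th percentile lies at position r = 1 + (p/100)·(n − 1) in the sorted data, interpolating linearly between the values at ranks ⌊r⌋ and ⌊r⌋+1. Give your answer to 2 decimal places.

2.60

Sorted: 2, 3, 9, 11, 21, 26, 28.
n = 7.
r = 1 + (10/100)·(7 − 1) = 1 + 0.6 = 1.6.
Rank 1 is 2 and rank 2 is 3.
Interpolate: 2 + 0.6·(3 − 2) = 2 + 0.6·1 = 2.6.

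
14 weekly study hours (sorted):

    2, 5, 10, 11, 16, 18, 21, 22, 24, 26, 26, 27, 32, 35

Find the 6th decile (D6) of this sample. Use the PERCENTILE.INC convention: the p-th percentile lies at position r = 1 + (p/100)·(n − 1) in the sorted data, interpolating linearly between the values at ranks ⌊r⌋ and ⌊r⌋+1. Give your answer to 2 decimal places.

23.60

n = 14.
r = 1 + (60/100)·(14 − 1) = 1 + 7.8 = 8.8.
Rank 8 is 22 and rank 9 is 24.
Interpolate: 22 + 0.8·(24 − 22) = 22 + 0.8·2 = 23.6.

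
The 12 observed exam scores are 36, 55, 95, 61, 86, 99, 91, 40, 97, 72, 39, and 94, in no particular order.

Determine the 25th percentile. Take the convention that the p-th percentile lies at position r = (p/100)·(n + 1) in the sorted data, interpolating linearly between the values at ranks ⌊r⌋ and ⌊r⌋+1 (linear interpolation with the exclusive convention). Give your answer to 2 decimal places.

Sorted: 36, 39, 40, 55, 61, 72, 86, 91, 94, 95, 97, 99.
n = 12.
r = (25/100)·(12 + 1) = 3.25.
Rank 3 is 40 and rank 4 is 55.
Interpolate: 40 + 0.25·(55 − 40) = 40 + 0.25·15 = 43.75.

43.75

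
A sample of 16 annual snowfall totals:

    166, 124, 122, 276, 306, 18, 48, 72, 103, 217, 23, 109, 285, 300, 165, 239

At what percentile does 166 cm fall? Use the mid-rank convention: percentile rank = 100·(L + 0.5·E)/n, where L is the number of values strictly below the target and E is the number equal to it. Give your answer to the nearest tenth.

Sorted: 18, 23, 48, 72, 103, 109, 122, 124, 165, 166, 217, 239, 276, 285, 300, 306.
Count below 166: L = 9; count equal: E = 1; n = 16.
Percentile rank = 100·(9 + 0.5·1)/16 = 100·9.5/16 = 59.38.

59.4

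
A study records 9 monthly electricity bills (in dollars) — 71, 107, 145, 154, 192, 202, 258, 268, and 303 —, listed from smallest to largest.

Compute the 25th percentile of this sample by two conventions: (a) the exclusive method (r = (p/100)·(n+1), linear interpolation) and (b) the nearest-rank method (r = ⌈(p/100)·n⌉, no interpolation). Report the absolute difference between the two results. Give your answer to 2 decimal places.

n = 9.
(a) r = 2.5; between ranks 2 (107) and 3 (145): 126.
(b) the nearest-rank method: rank 3 → 145.
|126 − 145| = 19.

19.00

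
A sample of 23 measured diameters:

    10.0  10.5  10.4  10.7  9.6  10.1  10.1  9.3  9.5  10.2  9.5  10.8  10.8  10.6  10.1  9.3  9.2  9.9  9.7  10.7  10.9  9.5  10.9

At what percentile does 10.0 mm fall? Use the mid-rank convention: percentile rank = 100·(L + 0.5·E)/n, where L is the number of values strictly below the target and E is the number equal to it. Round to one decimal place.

41.3

Sorted: 9.2, 9.3, 9.3, 9.5, 9.5, 9.5, 9.6, 9.7, 9.9, 10.0, 10.1, 10.1, 10.1, 10.2, 10.4, 10.5, 10.6, 10.7, 10.7, 10.8, 10.8, 10.9, 10.9.
Count below 10.0: L = 9; count equal: E = 1; n = 23.
Percentile rank = 100·(9 + 0.5·1)/23 = 100·9.5/23 = 41.3.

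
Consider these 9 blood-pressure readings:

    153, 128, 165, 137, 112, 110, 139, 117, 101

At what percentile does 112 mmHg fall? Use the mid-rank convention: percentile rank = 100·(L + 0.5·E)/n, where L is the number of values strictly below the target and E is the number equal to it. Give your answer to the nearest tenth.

Sorted: 101, 110, 112, 117, 128, 137, 139, 153, 165.
Count below 112: L = 2; count equal: E = 1; n = 9.
Percentile rank = 100·(2 + 0.5·1)/9 = 100·2.5/9 = 27.78.

27.8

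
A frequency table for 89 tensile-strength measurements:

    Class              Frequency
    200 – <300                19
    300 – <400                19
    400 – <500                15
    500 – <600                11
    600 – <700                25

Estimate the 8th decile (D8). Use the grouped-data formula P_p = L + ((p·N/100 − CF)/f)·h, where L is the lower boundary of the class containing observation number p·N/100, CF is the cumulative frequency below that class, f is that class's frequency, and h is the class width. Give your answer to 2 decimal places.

628.80

N = 89; target position k = 80/100 · 89 = 71.2.
Cumulative frequencies: 19, 38, 53, 64, 89.
Observation 71.2 falls in the class 600 – <700.
L = 600, CF = 64, f = 25, h = 100.
P80 = 600 + ((71.2 − 64)/25)·100 = 600 + 28.8 = 628.8.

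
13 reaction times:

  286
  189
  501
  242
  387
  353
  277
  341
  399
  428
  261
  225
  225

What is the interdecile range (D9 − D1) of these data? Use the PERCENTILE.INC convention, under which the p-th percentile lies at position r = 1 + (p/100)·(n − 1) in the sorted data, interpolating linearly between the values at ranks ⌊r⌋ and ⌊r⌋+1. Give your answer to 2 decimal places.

Sorted: 189, 225, 225, 242, 261, 277, 286, 341, 353, 387, 399, 428, 501.
n = 13.
P10: r = 2.2; ranks 2–3 are 225, 225; interpolating gives 225.
P90: r = 11.8; ranks 11–12 are 399, 428; interpolating gives 422.2.
Difference: 422.2 − 225 = 197.2.

197.20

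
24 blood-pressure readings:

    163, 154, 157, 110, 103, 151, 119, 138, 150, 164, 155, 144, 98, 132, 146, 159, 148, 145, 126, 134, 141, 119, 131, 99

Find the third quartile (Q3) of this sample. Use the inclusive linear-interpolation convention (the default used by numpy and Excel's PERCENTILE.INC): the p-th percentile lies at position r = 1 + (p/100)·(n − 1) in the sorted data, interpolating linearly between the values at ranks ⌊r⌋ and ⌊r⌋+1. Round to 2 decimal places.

151.75

Sorted: 98, 99, 103, 110, 119, 119, 126, 131, 132, 134, 138, 141, 144, 145, 146, 148, 150, 151, 154, 155, 157, 159, 163, 164.
n = 24.
r = 1 + (75/100)·(24 − 1) = 1 + 17.25 = 18.25.
Rank 18 is 151 and rank 19 is 154.
Interpolate: 151 + 0.25·(154 − 151) = 151 + 0.25·3 = 151.75.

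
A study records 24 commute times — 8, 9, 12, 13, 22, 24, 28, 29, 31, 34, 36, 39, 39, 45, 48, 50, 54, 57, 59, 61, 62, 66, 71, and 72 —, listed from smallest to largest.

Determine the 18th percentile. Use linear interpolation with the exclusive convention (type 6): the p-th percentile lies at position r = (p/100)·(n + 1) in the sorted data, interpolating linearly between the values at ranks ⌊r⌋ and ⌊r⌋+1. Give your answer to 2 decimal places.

17.50

n = 24.
r = (18/100)·(24 + 1) = 4.5.
Rank 4 is 13 and rank 5 is 22.
Interpolate: 13 + 0.5·(22 − 13) = 13 + 0.5·9 = 17.5.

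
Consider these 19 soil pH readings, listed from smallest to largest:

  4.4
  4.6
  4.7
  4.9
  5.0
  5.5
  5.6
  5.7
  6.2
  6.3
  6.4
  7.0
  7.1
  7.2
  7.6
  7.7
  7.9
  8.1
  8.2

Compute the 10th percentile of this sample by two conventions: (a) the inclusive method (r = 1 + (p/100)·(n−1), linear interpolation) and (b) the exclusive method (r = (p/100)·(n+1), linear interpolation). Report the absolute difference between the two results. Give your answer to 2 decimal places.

0.08

n = 19.
(a) r = 2.8; between ranks 2 (4.6) and 3 (4.7): 4.68.
(b) r = 2 → value at rank 2 = 4.6.
|4.68 − 4.6| = 0.08.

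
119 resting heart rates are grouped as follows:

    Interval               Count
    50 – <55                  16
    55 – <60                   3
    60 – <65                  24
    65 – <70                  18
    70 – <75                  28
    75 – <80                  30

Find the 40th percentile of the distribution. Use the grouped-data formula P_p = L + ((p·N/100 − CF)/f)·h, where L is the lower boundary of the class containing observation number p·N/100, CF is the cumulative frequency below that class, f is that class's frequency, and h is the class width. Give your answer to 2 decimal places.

N = 119; target position k = 40/100 · 119 = 47.6.
Cumulative frequencies: 16, 19, 43, 61, 89, 119.
Observation 47.6 falls in the class 65 – <70.
L = 65, CF = 43, f = 18, h = 5.
P40 = 65 + ((47.6 − 43)/18)·5 = 65 + 1.27778 = 66.2778.

66.28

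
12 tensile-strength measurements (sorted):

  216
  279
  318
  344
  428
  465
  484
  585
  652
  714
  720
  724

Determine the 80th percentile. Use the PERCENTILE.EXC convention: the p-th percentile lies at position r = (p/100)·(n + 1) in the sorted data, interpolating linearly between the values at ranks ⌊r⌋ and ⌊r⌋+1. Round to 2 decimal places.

716.40

n = 12.
r = (80/100)·(12 + 1) = 10.4.
Rank 10 is 714 and rank 11 is 720.
Interpolate: 714 + 0.4·(720 − 714) = 714 + 0.4·6 = 716.4.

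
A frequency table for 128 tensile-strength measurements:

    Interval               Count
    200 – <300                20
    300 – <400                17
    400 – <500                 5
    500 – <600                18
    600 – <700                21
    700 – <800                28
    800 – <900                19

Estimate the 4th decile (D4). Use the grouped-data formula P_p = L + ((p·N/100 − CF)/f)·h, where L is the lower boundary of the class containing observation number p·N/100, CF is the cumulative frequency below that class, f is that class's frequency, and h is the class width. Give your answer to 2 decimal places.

551.11

N = 128; target position k = 40/100 · 128 = 51.2.
Cumulative frequencies: 20, 37, 42, 60, 81, 109, 128.
Observation 51.2 falls in the class 500 – <600.
L = 500, CF = 42, f = 18, h = 100.
P40 = 500 + ((51.2 − 42)/18)·100 = 500 + 51.1111 = 551.111.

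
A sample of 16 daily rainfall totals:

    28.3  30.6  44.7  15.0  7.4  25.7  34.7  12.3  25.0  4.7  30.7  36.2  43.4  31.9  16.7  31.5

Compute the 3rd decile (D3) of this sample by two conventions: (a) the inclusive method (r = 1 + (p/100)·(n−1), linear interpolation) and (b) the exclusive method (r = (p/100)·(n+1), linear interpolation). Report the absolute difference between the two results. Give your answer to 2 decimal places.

3.32

Sorted: 4.7, 7.4, 12.3, 15.0, 16.7, 25.0, 25.7, 28.3, 30.6, 30.7, 31.5, 31.9, 34.7, 36.2, 43.4, 44.7.
n = 16.
(a) r = 5.5; between ranks 5 (16.7) and 6 (25.0): 20.85.
(b) r = 5.1; between ranks 5 (16.7) and 6 (25.0): 17.53.
|20.85 − 17.53| = 3.32.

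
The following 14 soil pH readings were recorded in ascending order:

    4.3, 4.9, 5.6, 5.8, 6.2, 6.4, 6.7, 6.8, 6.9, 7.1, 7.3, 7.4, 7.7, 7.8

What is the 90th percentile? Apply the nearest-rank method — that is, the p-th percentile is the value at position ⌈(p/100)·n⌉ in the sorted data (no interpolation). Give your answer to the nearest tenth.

n = 14.
Position = ⌈90/100 · 14⌉ = ⌈12.6⌉ = 13.
The value at rank 13 is 7.7.

7.7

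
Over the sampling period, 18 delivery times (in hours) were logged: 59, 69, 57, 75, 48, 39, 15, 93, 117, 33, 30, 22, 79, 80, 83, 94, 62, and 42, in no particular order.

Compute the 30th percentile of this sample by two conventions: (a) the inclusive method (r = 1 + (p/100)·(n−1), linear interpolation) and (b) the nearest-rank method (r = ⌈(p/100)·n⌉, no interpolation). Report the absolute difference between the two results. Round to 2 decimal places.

0.60

Sorted: 15, 22, 30, 33, 39, 42, 48, 57, 59, 62, 69, 75, 79, 80, 83, 93, 94, 117.
n = 18.
(a) r = 6.1; between ranks 6 (42) and 7 (48): 42.6.
(b) the nearest-rank method: rank 6 → 42.
|42.6 − 42| = 0.6.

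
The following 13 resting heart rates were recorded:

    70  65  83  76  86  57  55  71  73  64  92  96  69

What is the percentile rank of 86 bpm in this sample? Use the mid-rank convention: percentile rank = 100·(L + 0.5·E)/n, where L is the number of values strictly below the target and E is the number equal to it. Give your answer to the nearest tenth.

Sorted: 55, 57, 64, 65, 69, 70, 71, 73, 76, 83, 86, 92, 96.
Count below 86: L = 10; count equal: E = 1; n = 13.
Percentile rank = 100·(10 + 0.5·1)/13 = 100·10.5/13 = 80.77.

80.8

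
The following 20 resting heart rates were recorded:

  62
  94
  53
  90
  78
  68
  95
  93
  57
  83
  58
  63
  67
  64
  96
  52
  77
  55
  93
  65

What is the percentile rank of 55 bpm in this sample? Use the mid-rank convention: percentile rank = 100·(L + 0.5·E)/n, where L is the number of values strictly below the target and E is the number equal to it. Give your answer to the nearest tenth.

Sorted: 52, 53, 55, 57, 58, 62, 63, 64, 65, 67, 68, 77, 78, 83, 90, 93, 93, 94, 95, 96.
Count below 55: L = 2; count equal: E = 1; n = 20.
Percentile rank = 100·(2 + 0.5·1)/20 = 100·2.5/20 = 12.5.

12.5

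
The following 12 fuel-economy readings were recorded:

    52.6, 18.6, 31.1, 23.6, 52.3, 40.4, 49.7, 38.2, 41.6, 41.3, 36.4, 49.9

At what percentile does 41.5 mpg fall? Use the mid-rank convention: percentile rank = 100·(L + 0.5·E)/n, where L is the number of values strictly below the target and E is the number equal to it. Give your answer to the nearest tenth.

Sorted: 18.6, 23.6, 31.1, 36.4, 38.2, 40.4, 41.3, 41.6, 49.7, 49.9, 52.3, 52.6.
Count below 41.5: L = 7; count equal: E = 0; n = 12.
Percentile rank = 100·(7 + 0.5·0)/12 = 100·7/12 = 58.33.

58.3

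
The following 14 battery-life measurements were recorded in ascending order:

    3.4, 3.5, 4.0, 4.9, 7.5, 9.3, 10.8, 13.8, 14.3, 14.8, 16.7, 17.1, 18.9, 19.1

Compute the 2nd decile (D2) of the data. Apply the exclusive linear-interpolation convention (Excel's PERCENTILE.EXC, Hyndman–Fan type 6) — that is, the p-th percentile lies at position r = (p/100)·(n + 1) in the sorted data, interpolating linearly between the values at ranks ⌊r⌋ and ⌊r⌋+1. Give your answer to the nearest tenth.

n = 14.
r = (20/100)·(14 + 1) = 3.
r is an integer, so P20 is the value at rank 3: 4.0.

4.0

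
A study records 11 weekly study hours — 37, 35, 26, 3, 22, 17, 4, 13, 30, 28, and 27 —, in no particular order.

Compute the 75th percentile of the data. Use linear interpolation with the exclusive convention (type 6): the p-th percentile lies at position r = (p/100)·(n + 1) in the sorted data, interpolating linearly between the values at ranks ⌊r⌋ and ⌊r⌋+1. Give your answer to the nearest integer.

30

Sorted: 3, 4, 13, 17, 22, 26, 27, 28, 30, 35, 37.
n = 11.
r = (75/100)·(11 + 1) = 9.
r is an integer, so P75 is the value at rank 9: 30.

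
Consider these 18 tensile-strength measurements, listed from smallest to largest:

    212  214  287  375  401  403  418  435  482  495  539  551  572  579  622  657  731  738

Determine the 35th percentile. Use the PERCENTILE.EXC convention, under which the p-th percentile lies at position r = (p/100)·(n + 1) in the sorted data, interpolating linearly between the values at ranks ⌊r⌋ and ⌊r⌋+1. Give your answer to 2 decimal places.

n = 18.
r = (35/100)·(18 + 1) = 6.65.
Rank 6 is 403 and rank 7 is 418.
Interpolate: 403 + 0.65·(418 − 403) = 403 + 0.65·15 = 412.75.

412.75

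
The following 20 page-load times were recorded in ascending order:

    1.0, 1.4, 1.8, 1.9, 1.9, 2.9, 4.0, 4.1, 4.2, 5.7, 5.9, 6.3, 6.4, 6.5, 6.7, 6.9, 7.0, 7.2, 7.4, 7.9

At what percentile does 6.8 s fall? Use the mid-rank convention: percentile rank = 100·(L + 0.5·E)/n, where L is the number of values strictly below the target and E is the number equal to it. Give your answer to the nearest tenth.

75.0

Count below 6.8: L = 15; count equal: E = 0; n = 20.
Percentile rank = 100·(15 + 0.5·0)/20 = 100·15/20 = 75.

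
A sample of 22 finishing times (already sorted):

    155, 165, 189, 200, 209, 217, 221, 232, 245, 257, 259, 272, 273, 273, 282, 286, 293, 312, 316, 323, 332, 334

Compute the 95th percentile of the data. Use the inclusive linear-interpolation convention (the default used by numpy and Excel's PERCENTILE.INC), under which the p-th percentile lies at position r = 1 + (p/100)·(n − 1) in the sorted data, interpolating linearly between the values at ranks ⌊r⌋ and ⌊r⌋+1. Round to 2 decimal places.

n = 22.
r = 1 + (95/100)·(22 − 1) = 1 + 19.95 = 20.95.
Rank 20 is 323 and rank 21 is 332.
Interpolate: 323 + 0.95·(332 − 323) = 323 + 0.95·9 = 331.55.

331.55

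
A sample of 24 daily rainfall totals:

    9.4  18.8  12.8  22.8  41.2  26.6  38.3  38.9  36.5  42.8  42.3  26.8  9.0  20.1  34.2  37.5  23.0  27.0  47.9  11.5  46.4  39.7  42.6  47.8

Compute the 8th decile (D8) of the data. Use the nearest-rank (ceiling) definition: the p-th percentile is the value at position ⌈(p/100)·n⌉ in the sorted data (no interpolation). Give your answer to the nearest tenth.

42.6

Sorted: 9.0, 9.4, 11.5, 12.8, 18.8, 20.1, 22.8, 23.0, 26.6, 26.8, 27.0, 34.2, 36.5, 37.5, 38.3, 38.9, 39.7, 41.2, 42.3, 42.6, 42.8, 46.4, 47.8, 47.9.
n = 24.
Position = ⌈80/100 · 24⌉ = ⌈19.2⌉ = 20.
The value at rank 20 is 42.6.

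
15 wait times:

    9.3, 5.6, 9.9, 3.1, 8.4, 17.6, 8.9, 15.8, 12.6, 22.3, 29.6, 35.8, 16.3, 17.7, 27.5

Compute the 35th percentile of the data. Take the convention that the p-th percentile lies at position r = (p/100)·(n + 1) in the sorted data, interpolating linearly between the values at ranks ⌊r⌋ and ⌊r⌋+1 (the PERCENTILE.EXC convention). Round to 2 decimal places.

Sorted: 3.1, 5.6, 8.4, 8.9, 9.3, 9.9, 12.6, 15.8, 16.3, 17.6, 17.7, 22.3, 27.5, 29.6, 35.8.
n = 15.
r = (35/100)·(15 + 1) = 5.6.
Rank 5 is 9.3 and rank 6 is 9.9.
Interpolate: 9.3 + 0.6·(9.9 − 9.3) = 9.3 + 0.6·0.6 = 9.66.

9.66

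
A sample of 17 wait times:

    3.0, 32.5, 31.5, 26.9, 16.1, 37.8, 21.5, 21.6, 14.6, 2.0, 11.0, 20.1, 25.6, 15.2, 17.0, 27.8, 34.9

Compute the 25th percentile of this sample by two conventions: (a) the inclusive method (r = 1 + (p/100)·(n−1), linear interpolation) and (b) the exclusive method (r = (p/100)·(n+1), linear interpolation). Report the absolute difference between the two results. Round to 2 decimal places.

0.30

Sorted: 2.0, 3.0, 11.0, 14.6, 15.2, 16.1, 17.0, 20.1, 21.5, 21.6, 25.6, 26.9, 27.8, 31.5, 32.5, 34.9, 37.8.
n = 17.
(a) r = 5 → value at rank 5 = 15.2.
(b) r = 4.5; between ranks 4 (14.6) and 5 (15.2): 14.9.
|15.2 − 14.9| = 0.3.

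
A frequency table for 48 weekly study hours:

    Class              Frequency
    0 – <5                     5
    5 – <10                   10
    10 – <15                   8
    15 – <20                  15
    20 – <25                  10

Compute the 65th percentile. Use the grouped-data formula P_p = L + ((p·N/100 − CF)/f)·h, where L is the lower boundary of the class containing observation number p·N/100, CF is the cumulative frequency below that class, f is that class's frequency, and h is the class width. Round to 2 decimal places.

N = 48; target position k = 65/100 · 48 = 31.2.
Cumulative frequencies: 5, 15, 23, 38, 48.
Observation 31.2 falls in the class 15 – <20.
L = 15, CF = 23, f = 15, h = 5.
P65 = 15 + ((31.2 − 23)/15)·5 = 15 + 2.73333 = 17.7333.

17.73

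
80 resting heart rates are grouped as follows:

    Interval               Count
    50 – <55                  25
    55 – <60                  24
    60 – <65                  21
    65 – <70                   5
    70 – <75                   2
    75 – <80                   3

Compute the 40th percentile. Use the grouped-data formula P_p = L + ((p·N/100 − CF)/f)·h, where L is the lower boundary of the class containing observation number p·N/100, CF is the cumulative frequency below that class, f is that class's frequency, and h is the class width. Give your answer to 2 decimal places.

N = 80; target position k = 40/100 · 80 = 32.
Cumulative frequencies: 25, 49, 70, 75, 77, 80.
Observation 32 falls in the class 55 – <60.
L = 55, CF = 25, f = 24, h = 5.
P40 = 55 + ((32 − 25)/24)·5 = 55 + 1.45833 = 56.4583.

56.46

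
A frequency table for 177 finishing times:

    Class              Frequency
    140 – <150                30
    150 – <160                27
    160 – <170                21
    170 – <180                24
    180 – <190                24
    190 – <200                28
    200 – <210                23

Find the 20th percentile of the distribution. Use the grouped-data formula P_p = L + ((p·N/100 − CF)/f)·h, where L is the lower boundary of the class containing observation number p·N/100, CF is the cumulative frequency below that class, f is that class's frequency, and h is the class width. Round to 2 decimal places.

N = 177; target position k = 20/100 · 177 = 35.4.
Cumulative frequencies: 30, 57, 78, 102, 126, 154, 177.
Observation 35.4 falls in the class 150 – <160.
L = 150, CF = 30, f = 27, h = 10.
P20 = 150 + ((35.4 − 30)/27)·10 = 150 + 2 = 152.

152.00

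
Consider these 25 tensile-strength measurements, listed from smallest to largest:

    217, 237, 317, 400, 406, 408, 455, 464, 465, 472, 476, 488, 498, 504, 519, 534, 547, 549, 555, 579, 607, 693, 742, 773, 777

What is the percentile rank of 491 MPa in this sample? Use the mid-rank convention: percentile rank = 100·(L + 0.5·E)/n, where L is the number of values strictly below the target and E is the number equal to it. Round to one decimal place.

48.0

Count below 491: L = 12; count equal: E = 0; n = 25.
Percentile rank = 100·(12 + 0.5·0)/25 = 100·12/25 = 48.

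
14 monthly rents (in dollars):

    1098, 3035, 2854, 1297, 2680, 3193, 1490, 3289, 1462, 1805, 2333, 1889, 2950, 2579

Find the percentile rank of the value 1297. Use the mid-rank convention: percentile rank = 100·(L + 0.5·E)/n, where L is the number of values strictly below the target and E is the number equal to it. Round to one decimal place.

Sorted: 1098, 1297, 1462, 1490, 1805, 1889, 2333, 2579, 2680, 2854, 2950, 3035, 3193, 3289.
Count below 1297: L = 1; count equal: E = 1; n = 14.
Percentile rank = 100·(1 + 0.5·1)/14 = 100·1.5/14 = 10.71.

10.7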